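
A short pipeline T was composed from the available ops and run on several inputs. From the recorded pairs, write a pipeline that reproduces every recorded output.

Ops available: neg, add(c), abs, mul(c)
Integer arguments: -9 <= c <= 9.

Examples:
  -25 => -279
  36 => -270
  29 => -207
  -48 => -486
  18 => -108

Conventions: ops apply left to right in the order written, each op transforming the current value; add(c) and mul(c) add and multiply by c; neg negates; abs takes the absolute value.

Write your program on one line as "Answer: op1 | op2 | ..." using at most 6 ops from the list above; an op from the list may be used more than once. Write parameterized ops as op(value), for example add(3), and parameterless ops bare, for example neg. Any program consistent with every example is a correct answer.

add(-6) | neg | mul(9) | abs | neg

Check, running the answer program on each example:
  -25 -> -31 -> 31 -> 279 -> 279 -> -279
  36 -> 30 -> -30 -> -270 -> 270 -> -270
  29 -> 23 -> -23 -> -207 -> 207 -> -207
  -48 -> -54 -> 54 -> 486 -> 486 -> -486
  18 -> 12 -> -12 -> -108 -> 108 -> -108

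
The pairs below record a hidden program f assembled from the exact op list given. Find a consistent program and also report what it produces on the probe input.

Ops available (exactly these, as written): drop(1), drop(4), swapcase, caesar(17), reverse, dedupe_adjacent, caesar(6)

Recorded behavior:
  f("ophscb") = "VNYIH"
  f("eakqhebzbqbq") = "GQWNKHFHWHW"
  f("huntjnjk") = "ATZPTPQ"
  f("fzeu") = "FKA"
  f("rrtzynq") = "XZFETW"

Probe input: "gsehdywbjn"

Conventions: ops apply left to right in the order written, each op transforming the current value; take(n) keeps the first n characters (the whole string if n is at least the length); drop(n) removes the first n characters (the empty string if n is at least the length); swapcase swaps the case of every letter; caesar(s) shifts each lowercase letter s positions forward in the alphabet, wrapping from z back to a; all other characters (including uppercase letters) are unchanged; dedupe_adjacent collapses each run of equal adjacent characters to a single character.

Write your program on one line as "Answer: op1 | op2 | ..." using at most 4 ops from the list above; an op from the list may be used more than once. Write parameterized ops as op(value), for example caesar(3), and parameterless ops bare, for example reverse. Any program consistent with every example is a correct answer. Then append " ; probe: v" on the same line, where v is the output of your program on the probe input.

caesar(6) | drop(1) | swapcase ; probe: "YKNJECHPT"

Check, running the answer program on each example:
  "ophscb" -> "uvnyih" -> "vnyih" -> "VNYIH"
  "eakqhebzbqbq" -> "kgqwnkhfhwhw" -> "gqwnkhfhwhw" -> "GQWNKHFHWHW"
  "huntjnjk" -> "natzptpq" -> "atzptpq" -> "ATZPTPQ"
  "fzeu" -> "lfka" -> "fka" -> "FKA"
  "rrtzynq" -> "xxzfetw" -> "xzfetw" -> "XZFETW"
  probe: "gsehdywbjn" -> "myknjechpt" -> "yknjechpt" -> "YKNJECHPT"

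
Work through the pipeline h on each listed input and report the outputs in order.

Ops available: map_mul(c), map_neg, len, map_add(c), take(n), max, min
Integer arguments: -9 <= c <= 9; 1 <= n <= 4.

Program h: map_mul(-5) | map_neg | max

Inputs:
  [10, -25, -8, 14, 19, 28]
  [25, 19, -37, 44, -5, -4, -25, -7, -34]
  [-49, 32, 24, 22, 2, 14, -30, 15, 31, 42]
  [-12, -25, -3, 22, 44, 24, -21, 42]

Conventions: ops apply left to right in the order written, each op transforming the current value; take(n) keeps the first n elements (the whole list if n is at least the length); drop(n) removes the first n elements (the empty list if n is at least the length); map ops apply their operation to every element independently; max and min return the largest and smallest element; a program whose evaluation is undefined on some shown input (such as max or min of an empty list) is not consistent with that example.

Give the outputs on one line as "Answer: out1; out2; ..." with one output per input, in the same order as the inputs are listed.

140; 220; 210; 220

Execution, op by op:
  [10, -25, -8, 14, 19, 28] -> [-50, 125, 40, -70, -95, -140] -> [50, -125, -40, 70, 95, 140] -> 140
  [25, 19, -37, 44, -5, -4, -25, -7, -34] -> [-125, -95, 185, -220, 25, 20, 125, 35, 170] -> [125, 95, -185, 220, -25, -20, -125, -35, -170] -> 220
  [-49, 32, 24, 22, 2, 14, -30, 15, 31, 42] -> [245, -160, -120, -110, -10, -70, 150, -75, -155, -210] -> [-245, 160, 120, 110, 10, 70, -150, 75, 155, 210] -> 210
  [-12, -25, -3, 22, 44, 24, -21, 42] -> [60, 125, 15, -110, -220, -120, 105, -210] -> [-60, -125, -15, 110, 220, 120, -105, 210] -> 220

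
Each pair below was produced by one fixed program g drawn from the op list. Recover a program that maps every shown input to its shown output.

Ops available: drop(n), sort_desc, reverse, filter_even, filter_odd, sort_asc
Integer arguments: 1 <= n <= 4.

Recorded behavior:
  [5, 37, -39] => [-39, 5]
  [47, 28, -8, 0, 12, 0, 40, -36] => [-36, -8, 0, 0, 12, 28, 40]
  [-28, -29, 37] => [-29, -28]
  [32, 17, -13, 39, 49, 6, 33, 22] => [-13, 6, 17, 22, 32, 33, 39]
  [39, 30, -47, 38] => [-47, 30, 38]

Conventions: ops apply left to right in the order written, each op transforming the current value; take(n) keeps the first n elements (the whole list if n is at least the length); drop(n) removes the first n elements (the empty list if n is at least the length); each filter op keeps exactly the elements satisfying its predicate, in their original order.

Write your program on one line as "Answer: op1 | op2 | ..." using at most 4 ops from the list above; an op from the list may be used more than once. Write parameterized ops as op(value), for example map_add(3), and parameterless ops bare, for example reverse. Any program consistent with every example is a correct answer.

sort_asc | sort_desc | drop(1) | sort_asc

Check, running the answer program on each example:
  [5, 37, -39] -> [-39, 5, 37] -> [37, 5, -39] -> [5, -39] -> [-39, 5]
  [47, 28, -8, 0, 12, 0, 40, -36] -> [-36, -8, 0, 0, 12, 28, 40, 47] -> [47, 40, 28, 12, 0, 0, -8, -36] -> [40, 28, 12, 0, 0, -8, -36] -> [-36, -8, 0, 0, 12, 28, 40]
  [-28, -29, 37] -> [-29, -28, 37] -> [37, -28, -29] -> [-28, -29] -> [-29, -28]
  [32, 17, -13, 39, 49, 6, 33, 22] -> [-13, 6, 17, 22, 32, 33, 39, 49] -> [49, 39, 33, 32, 22, 17, 6, -13] -> [39, 33, 32, 22, 17, 6, -13] -> [-13, 6, 17, 22, 32, 33, 39]
  [39, 30, -47, 38] -> [-47, 30, 38, 39] -> [39, 38, 30, -47] -> [38, 30, -47] -> [-47, 30, 38]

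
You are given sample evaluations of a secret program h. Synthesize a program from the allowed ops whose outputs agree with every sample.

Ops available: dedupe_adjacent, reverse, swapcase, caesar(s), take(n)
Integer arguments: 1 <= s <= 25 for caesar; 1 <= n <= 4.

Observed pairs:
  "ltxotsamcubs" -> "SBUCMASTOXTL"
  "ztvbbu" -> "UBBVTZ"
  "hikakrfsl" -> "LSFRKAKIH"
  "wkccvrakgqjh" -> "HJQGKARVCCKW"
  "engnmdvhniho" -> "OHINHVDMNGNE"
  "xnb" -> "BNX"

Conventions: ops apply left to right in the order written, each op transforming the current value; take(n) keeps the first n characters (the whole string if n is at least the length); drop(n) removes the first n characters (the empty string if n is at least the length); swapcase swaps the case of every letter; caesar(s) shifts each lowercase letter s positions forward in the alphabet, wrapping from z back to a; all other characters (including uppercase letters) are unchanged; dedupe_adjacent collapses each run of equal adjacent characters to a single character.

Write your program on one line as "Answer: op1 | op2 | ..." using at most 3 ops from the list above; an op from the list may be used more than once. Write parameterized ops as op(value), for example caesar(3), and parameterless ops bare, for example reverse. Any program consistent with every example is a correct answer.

swapcase | reverse

Check, running the answer program on each example:
  "ltxotsamcubs" -> "LTXOTSAMCUBS" -> "SBUCMASTOXTL"
  "ztvbbu" -> "ZTVBBU" -> "UBBVTZ"
  "hikakrfsl" -> "HIKAKRFSL" -> "LSFRKAKIH"
  "wkccvrakgqjh" -> "WKCCVRAKGQJH" -> "HJQGKARVCCKW"
  "engnmdvhniho" -> "ENGNMDVHNIHO" -> "OHINHVDMNGNE"
  "xnb" -> "XNB" -> "BNX"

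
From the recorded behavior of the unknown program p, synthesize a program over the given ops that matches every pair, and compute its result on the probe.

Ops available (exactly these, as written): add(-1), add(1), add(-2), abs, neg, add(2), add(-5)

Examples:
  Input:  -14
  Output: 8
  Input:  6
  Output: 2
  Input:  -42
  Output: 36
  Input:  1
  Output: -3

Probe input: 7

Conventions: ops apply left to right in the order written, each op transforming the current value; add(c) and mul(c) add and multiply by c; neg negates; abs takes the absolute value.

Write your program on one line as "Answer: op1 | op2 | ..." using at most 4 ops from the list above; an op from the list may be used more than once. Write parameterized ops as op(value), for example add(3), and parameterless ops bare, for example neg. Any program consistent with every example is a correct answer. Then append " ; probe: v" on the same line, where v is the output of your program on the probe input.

add(1) | abs | add(-5) ; probe: 3

Check, running the answer program on each example:
  -14 -> -13 -> 13 -> 8
  6 -> 7 -> 7 -> 2
  -42 -> -41 -> 41 -> 36
  1 -> 2 -> 2 -> -3
  probe: 7 -> 8 -> 8 -> 3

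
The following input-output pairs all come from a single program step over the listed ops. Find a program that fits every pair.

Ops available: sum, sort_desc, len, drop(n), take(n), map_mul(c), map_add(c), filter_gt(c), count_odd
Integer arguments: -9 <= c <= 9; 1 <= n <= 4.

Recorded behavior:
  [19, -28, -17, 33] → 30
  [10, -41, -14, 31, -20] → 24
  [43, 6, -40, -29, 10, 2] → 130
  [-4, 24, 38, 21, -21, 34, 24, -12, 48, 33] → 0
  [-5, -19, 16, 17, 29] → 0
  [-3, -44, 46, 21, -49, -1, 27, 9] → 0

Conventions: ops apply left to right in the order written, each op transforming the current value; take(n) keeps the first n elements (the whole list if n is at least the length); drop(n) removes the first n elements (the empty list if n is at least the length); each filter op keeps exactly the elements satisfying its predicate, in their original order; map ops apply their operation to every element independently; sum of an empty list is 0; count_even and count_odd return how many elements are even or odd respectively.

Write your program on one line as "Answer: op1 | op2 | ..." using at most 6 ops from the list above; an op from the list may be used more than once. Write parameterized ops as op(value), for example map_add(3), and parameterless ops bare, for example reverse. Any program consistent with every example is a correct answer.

drop(2) | map_add(2) | take(2) | map_mul(-2) | filter_gt(-2) | sum

Check, running the answer program on each example:
  [19, -28, -17, 33] -> [-17, 33] -> [-15, 35] -> [-15, 35] -> [30, -70] -> [30] -> 30
  [10, -41, -14, 31, -20] -> [-14, 31, -20] -> [-12, 33, -18] -> [-12, 33] -> [24, -66] -> [24] -> 24
  [43, 6, -40, -29, 10, 2] -> [-40, -29, 10, 2] -> [-38, -27, 12, 4] -> [-38, -27] -> [76, 54] -> [76, 54] -> 130
  [-4, 24, 38, 21, -21, 34, 24, -12, 48, 33] -> [38, 21, -21, 34, 24, -12, 48, 33] -> [40, 23, -19, 36, 26, -10, 50, 35] -> [40, 23] -> [-80, -46] -> [] -> 0
  [-5, -19, 16, 17, 29] -> [16, 17, 29] -> [18, 19, 31] -> [18, 19] -> [-36, -38] -> [] -> 0
  [-3, -44, 46, 21, -49, -1, 27, 9] -> [46, 21, -49, -1, 27, 9] -> [48, 23, -47, 1, 29, 11] -> [48, 23] -> [-96, -46] -> [] -> 0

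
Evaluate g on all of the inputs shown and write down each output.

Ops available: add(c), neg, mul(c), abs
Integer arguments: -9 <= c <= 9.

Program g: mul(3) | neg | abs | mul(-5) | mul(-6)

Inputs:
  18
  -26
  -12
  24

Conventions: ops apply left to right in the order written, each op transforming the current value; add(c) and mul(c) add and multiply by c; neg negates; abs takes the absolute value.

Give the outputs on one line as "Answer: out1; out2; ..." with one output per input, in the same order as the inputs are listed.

Execution, op by op:
  18 -> 54 -> -54 -> 54 -> -270 -> 1620
  -26 -> -78 -> 78 -> 78 -> -390 -> 2340
  -12 -> -36 -> 36 -> 36 -> -180 -> 1080
  24 -> 72 -> -72 -> 72 -> -360 -> 2160

1620; 2340; 1080; 2160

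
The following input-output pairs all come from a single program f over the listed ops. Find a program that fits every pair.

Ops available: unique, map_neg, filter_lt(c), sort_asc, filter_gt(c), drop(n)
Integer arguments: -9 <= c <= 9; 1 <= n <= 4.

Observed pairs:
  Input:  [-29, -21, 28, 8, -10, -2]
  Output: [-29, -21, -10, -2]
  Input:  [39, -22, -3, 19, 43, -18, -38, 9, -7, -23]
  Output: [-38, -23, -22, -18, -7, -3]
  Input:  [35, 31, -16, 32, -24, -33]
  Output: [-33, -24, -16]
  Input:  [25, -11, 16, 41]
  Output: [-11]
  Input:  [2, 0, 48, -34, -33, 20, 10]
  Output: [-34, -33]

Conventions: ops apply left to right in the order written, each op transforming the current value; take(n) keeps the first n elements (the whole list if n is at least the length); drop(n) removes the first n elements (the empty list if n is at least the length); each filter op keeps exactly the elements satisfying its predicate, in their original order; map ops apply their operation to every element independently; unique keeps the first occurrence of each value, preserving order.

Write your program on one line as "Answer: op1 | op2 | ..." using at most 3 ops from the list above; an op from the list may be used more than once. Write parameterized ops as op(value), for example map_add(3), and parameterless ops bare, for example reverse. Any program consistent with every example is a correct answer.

filter_lt(-1) | sort_asc

Check, running the answer program on each example:
  [-29, -21, 28, 8, -10, -2] -> [-29, -21, -10, -2] -> [-29, -21, -10, -2]
  [39, -22, -3, 19, 43, -18, -38, 9, -7, -23] -> [-22, -3, -18, -38, -7, -23] -> [-38, -23, -22, -18, -7, -3]
  [35, 31, -16, 32, -24, -33] -> [-16, -24, -33] -> [-33, -24, -16]
  [25, -11, 16, 41] -> [-11] -> [-11]
  [2, 0, 48, -34, -33, 20, 10] -> [-34, -33] -> [-34, -33]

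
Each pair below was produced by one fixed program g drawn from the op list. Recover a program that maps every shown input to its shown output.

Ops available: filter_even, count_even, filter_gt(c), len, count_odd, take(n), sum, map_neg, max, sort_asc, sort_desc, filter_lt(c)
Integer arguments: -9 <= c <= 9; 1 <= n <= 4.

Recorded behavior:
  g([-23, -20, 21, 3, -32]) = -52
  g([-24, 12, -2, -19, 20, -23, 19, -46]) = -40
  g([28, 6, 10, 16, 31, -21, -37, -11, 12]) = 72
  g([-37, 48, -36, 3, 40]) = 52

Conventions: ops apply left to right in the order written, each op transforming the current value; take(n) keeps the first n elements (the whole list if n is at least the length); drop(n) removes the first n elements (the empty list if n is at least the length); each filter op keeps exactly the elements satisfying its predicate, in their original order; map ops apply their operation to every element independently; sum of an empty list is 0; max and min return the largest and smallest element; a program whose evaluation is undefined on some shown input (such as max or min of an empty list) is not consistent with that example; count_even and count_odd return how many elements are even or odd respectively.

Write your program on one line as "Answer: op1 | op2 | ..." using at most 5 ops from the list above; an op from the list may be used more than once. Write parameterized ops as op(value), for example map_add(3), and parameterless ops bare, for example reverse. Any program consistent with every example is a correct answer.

map_neg | filter_even | map_neg | sum

Check, running the answer program on each example:
  [-23, -20, 21, 3, -32] -> [23, 20, -21, -3, 32] -> [20, 32] -> [-20, -32] -> -52
  [-24, 12, -2, -19, 20, -23, 19, -46] -> [24, -12, 2, 19, -20, 23, -19, 46] -> [24, -12, 2, -20, 46] -> [-24, 12, -2, 20, -46] -> -40
  [28, 6, 10, 16, 31, -21, -37, -11, 12] -> [-28, -6, -10, -16, -31, 21, 37, 11, -12] -> [-28, -6, -10, -16, -12] -> [28, 6, 10, 16, 12] -> 72
  [-37, 48, -36, 3, 40] -> [37, -48, 36, -3, -40] -> [-48, 36, -40] -> [48, -36, 40] -> 52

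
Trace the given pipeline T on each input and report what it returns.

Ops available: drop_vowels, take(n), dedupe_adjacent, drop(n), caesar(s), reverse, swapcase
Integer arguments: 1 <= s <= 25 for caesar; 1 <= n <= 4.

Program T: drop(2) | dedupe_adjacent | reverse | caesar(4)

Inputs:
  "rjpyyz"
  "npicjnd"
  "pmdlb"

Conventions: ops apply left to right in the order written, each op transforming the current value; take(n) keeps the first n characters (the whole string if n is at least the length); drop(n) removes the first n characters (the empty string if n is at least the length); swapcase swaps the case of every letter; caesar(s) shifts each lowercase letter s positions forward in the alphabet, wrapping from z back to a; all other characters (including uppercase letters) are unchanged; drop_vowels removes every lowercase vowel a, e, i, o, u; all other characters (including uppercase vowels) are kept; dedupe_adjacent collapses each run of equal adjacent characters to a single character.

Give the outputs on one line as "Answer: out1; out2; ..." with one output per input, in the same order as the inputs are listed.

Execution, op by op:
  "rjpyyz" -> "pyyz" -> "pyz" -> "zyp" -> "dct"
  "npicjnd" -> "icjnd" -> "icjnd" -> "dnjci" -> "hrngm"
  "pmdlb" -> "dlb" -> "dlb" -> "bld" -> "fph"

"dct"; "hrngm"; "fph"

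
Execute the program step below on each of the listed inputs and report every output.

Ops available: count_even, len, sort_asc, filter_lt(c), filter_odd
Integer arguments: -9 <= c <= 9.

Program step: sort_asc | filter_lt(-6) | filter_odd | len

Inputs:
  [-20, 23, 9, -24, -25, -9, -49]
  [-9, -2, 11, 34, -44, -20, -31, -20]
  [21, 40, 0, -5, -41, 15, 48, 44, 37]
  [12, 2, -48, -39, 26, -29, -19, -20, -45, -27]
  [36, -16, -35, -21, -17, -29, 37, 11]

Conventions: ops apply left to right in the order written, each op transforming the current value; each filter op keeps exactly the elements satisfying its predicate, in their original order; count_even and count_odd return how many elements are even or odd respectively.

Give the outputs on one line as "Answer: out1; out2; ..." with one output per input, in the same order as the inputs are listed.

3; 2; 1; 5; 4

Execution, op by op:
  [-20, 23, 9, -24, -25, -9, -49] -> [-49, -25, -24, -20, -9, 9, 23] -> [-49, -25, -24, -20, -9] -> [-49, -25, -9] -> 3
  [-9, -2, 11, 34, -44, -20, -31, -20] -> [-44, -31, -20, -20, -9, -2, 11, 34] -> [-44, -31, -20, -20, -9] -> [-31, -9] -> 2
  [21, 40, 0, -5, -41, 15, 48, 44, 37] -> [-41, -5, 0, 15, 21, 37, 40, 44, 48] -> [-41] -> [-41] -> 1
  [12, 2, -48, -39, 26, -29, -19, -20, -45, -27] -> [-48, -45, -39, -29, -27, -20, -19, 2, 12, 26] -> [-48, -45, -39, -29, -27, -20, -19] -> [-45, -39, -29, -27, -19] -> 5
  [36, -16, -35, -21, -17, -29, 37, 11] -> [-35, -29, -21, -17, -16, 11, 36, 37] -> [-35, -29, -21, -17, -16] -> [-35, -29, -21, -17] -> 4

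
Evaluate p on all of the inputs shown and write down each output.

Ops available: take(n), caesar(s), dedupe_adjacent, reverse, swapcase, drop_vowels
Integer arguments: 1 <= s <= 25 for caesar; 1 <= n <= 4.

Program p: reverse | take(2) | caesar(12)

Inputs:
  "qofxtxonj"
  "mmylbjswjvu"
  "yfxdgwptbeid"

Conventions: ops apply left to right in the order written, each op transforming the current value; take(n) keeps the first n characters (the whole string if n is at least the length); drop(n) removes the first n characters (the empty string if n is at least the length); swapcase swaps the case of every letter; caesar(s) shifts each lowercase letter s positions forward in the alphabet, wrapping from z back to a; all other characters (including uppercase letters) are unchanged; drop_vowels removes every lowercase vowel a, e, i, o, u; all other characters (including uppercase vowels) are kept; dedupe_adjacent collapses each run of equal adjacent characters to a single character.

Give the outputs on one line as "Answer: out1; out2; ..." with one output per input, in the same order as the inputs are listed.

"vz"; "gh"; "pu"

Execution, op by op:
  "qofxtxonj" -> "jnoxtxfoq" -> "jn" -> "vz"
  "mmylbjswjvu" -> "uvjwsjblymm" -> "uv" -> "gh"
  "yfxdgwptbeid" -> "diebtpwgdxfy" -> "di" -> "pu"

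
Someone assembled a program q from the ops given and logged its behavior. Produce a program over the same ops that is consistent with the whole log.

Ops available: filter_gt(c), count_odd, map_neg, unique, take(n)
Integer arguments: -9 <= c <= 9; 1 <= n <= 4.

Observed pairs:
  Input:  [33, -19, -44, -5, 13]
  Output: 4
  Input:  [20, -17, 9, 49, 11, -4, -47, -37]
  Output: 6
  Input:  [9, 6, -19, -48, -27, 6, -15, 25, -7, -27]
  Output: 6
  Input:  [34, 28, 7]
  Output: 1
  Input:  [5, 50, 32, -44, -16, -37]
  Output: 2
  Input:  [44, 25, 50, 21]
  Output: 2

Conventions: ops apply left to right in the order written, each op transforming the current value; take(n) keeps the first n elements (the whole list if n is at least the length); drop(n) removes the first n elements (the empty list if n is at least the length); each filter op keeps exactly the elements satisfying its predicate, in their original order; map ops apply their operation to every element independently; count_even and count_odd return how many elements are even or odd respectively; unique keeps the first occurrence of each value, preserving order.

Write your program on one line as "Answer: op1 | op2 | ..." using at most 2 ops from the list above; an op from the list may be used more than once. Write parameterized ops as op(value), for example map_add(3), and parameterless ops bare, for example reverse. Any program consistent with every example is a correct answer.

unique | count_odd

Check, running the answer program on each example:
  [33, -19, -44, -5, 13] -> [33, -19, -44, -5, 13] -> 4
  [20, -17, 9, 49, 11, -4, -47, -37] -> [20, -17, 9, 49, 11, -4, -47, -37] -> 6
  [9, 6, -19, -48, -27, 6, -15, 25, -7, -27] -> [9, 6, -19, -48, -27, -15, 25, -7] -> 6
  [34, 28, 7] -> [34, 28, 7] -> 1
  [5, 50, 32, -44, -16, -37] -> [5, 50, 32, -44, -16, -37] -> 2
  [44, 25, 50, 21] -> [44, 25, 50, 21] -> 2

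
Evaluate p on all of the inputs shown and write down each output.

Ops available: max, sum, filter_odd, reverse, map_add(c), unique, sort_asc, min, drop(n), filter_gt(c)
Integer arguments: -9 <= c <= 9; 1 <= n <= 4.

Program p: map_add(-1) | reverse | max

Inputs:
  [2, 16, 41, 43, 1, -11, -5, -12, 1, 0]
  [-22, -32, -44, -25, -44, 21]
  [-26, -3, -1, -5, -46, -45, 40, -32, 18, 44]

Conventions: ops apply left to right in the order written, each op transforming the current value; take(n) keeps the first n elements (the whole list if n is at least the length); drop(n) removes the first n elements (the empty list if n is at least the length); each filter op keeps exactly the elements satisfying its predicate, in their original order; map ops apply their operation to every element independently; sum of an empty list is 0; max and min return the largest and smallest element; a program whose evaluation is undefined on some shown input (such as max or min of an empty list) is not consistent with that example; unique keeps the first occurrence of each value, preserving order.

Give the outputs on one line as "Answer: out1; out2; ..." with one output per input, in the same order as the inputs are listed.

Execution, op by op:
  [2, 16, 41, 43, 1, -11, -5, -12, 1, 0] -> [1, 15, 40, 42, 0, -12, -6, -13, 0, -1] -> [-1, 0, -13, -6, -12, 0, 42, 40, 15, 1] -> 42
  [-22, -32, -44, -25, -44, 21] -> [-23, -33, -45, -26, -45, 20] -> [20, -45, -26, -45, -33, -23] -> 20
  [-26, -3, -1, -5, -46, -45, 40, -32, 18, 44] -> [-27, -4, -2, -6, -47, -46, 39, -33, 17, 43] -> [43, 17, -33, 39, -46, -47, -6, -2, -4, -27] -> 43

42; 20; 43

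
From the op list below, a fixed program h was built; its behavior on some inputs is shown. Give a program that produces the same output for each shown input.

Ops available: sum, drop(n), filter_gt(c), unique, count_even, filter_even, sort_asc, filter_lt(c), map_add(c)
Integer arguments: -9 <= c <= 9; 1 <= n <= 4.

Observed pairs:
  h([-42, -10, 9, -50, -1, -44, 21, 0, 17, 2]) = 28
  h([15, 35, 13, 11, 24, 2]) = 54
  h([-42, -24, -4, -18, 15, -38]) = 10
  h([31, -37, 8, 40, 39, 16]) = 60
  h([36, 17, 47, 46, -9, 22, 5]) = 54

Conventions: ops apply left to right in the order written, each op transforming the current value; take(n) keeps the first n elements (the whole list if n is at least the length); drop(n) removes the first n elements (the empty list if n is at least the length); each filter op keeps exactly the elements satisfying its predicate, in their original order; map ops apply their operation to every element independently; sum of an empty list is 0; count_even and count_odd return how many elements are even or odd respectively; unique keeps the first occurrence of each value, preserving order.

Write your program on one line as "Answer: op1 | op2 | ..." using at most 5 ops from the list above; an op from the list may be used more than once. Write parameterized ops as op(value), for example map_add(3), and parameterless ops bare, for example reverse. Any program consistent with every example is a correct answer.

map_add(-5) | filter_gt(5) | filter_even | sum

Check, running the answer program on each example:
  [-42, -10, 9, -50, -1, -44, 21, 0, 17, 2] -> [-47, -15, 4, -55, -6, -49, 16, -5, 12, -3] -> [16, 12] -> [16, 12] -> 28
  [15, 35, 13, 11, 24, 2] -> [10, 30, 8, 6, 19, -3] -> [10, 30, 8, 6, 19] -> [10, 30, 8, 6] -> 54
  [-42, -24, -4, -18, 15, -38] -> [-47, -29, -9, -23, 10, -43] -> [10] -> [10] -> 10
  [31, -37, 8, 40, 39, 16] -> [26, -42, 3, 35, 34, 11] -> [26, 35, 34, 11] -> [26, 34] -> 60
  [36, 17, 47, 46, -9, 22, 5] -> [31, 12, 42, 41, -14, 17, 0] -> [31, 12, 42, 41, 17] -> [12, 42] -> 54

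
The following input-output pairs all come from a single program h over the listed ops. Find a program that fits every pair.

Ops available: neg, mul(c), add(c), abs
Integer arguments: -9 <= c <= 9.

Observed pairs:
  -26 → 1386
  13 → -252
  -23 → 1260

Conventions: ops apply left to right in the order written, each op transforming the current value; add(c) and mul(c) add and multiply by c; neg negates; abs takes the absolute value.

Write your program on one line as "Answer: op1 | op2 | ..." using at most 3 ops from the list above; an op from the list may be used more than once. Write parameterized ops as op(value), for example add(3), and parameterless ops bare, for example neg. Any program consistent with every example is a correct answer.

add(-7) | mul(6) | mul(-7)

Check, running the answer program on each example:
  -26 -> -33 -> -198 -> 1386
  13 -> 6 -> 36 -> -252
  -23 -> -30 -> -180 -> 1260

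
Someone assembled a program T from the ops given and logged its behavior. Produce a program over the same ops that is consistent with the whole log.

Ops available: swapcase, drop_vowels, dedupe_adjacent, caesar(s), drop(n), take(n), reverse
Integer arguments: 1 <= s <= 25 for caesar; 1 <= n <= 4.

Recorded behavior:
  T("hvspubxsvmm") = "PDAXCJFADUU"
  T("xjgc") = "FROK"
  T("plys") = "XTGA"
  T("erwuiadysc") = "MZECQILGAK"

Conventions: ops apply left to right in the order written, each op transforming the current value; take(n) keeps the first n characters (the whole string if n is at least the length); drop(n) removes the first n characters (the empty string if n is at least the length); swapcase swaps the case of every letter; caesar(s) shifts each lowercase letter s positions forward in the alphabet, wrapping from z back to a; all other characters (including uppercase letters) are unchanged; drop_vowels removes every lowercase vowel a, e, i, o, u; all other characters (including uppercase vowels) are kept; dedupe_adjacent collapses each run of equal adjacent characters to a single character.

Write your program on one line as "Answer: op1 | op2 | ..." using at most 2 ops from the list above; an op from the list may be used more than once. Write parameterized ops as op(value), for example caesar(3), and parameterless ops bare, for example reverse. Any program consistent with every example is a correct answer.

caesar(8) | swapcase

Check, running the answer program on each example:
  "hvspubxsvmm" -> "pdaxcjfaduu" -> "PDAXCJFADUU"
  "xjgc" -> "frok" -> "FROK"
  "plys" -> "xtga" -> "XTGA"
  "erwuiadysc" -> "mzecqilgak" -> "MZECQILGAK"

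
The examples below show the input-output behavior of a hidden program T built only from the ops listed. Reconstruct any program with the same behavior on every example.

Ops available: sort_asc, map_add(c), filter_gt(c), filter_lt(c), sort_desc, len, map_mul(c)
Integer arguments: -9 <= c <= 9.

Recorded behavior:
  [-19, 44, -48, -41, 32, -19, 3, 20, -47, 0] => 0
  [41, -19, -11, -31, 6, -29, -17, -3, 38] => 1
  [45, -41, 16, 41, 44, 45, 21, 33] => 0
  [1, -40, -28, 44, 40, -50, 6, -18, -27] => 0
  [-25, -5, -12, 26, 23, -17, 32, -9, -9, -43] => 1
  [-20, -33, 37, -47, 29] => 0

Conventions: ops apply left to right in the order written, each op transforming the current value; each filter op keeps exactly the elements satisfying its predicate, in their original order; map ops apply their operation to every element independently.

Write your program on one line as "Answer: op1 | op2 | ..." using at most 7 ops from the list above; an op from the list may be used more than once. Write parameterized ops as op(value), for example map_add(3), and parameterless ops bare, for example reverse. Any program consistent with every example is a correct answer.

filter_gt(-9) | map_mul(-8) | map_mul(-7) | sort_asc | filter_lt(-6) | len

Check, running the answer program on each example:
  [-19, 44, -48, -41, 32, -19, 3, 20, -47, 0] -> [44, 32, 3, 20, 0] -> [-352, -256, -24, -160, 0] -> [2464, 1792, 168, 1120, 0] -> [0, 168, 1120, 1792, 2464] -> [] -> 0
  [41, -19, -11, -31, 6, -29, -17, -3, 38] -> [41, 6, -3, 38] -> [-328, -48, 24, -304] -> [2296, 336, -168, 2128] -> [-168, 336, 2128, 2296] -> [-168] -> 1
  [45, -41, 16, 41, 44, 45, 21, 33] -> [45, 16, 41, 44, 45, 21, 33] -> [-360, -128, -328, -352, -360, -168, -264] -> [2520, 896, 2296, 2464, 2520, 1176, 1848] -> [896, 1176, 1848, 2296, 2464, 2520, 2520] -> [] -> 0
  [1, -40, -28, 44, 40, -50, 6, -18, -27] -> [1, 44, 40, 6] -> [-8, -352, -320, -48] -> [56, 2464, 2240, 336] -> [56, 336, 2240, 2464] -> [] -> 0
  [-25, -5, -12, 26, 23, -17, 32, -9, -9, -43] -> [-5, 26, 23, 32] -> [40, -208, -184, -256] -> [-280, 1456, 1288, 1792] -> [-280, 1288, 1456, 1792] -> [-280] -> 1
  [-20, -33, 37, -47, 29] -> [37, 29] -> [-296, -232] -> [2072, 1624] -> [1624, 2072] -> [] -> 0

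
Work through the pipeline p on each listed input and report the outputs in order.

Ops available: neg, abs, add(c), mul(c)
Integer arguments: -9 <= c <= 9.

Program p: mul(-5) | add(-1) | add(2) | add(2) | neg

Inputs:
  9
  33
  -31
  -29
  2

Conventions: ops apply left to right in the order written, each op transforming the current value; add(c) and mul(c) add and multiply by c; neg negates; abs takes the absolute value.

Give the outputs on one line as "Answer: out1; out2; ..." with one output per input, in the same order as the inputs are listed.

Execution, op by op:
  9 -> -45 -> -46 -> -44 -> -42 -> 42
  33 -> -165 -> -166 -> -164 -> -162 -> 162
  -31 -> 155 -> 154 -> 156 -> 158 -> -158
  -29 -> 145 -> 144 -> 146 -> 148 -> -148
  2 -> -10 -> -11 -> -9 -> -7 -> 7

42; 162; -158; -148; 7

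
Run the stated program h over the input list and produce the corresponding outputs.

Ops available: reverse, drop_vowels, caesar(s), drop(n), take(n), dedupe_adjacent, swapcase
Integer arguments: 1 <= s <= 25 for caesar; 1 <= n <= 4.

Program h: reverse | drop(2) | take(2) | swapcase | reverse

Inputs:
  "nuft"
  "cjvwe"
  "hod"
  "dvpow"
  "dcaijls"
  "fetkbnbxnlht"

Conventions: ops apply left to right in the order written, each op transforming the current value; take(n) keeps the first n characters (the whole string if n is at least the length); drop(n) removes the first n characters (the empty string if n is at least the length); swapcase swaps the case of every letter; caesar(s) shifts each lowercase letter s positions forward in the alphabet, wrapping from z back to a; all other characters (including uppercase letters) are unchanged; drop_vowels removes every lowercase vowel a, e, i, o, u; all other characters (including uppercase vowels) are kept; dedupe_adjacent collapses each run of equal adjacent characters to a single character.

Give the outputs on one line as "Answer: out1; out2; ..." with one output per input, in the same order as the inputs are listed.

"NU"; "JV"; "H"; "VP"; "IJ"; "NL"

Execution, op by op:
  "nuft" -> "tfun" -> "un" -> "un" -> "UN" -> "NU"
  "cjvwe" -> "ewvjc" -> "vjc" -> "vj" -> "VJ" -> "JV"
  "hod" -> "doh" -> "h" -> "h" -> "H" -> "H"
  "dvpow" -> "wopvd" -> "pvd" -> "pv" -> "PV" -> "VP"
  "dcaijls" -> "sljiacd" -> "jiacd" -> "ji" -> "JI" -> "IJ"
  "fetkbnbxnlht" -> "thlnxbnbktef" -> "lnxbnbktef" -> "ln" -> "LN" -> "NL"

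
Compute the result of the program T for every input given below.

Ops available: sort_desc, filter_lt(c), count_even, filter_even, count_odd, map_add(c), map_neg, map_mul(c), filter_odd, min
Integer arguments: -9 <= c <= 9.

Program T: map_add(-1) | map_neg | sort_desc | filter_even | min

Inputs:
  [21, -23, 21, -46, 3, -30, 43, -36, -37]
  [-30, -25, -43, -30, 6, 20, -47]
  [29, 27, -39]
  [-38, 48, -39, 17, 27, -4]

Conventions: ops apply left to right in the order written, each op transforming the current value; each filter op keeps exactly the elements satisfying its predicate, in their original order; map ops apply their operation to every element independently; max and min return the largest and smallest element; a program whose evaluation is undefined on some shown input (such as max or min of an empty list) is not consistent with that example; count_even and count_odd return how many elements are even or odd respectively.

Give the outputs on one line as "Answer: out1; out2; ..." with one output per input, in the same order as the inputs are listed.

Execution, op by op:
  [21, -23, 21, -46, 3, -30, 43, -36, -37] -> [20, -24, 20, -47, 2, -31, 42, -37, -38] -> [-20, 24, -20, 47, -2, 31, -42, 37, 38] -> [47, 38, 37, 31, 24, -2, -20, -20, -42] -> [38, 24, -2, -20, -20, -42] -> -42
  [-30, -25, -43, -30, 6, 20, -47] -> [-31, -26, -44, -31, 5, 19, -48] -> [31, 26, 44, 31, -5, -19, 48] -> [48, 44, 31, 31, 26, -5, -19] -> [48, 44, 26] -> 26
  [29, 27, -39] -> [28, 26, -40] -> [-28, -26, 40] -> [40, -26, -28] -> [40, -26, -28] -> -28
  [-38, 48, -39, 17, 27, -4] -> [-39, 47, -40, 16, 26, -5] -> [39, -47, 40, -16, -26, 5] -> [40, 39, 5, -16, -26, -47] -> [40, -16, -26] -> -26

-42; 26; -28; -26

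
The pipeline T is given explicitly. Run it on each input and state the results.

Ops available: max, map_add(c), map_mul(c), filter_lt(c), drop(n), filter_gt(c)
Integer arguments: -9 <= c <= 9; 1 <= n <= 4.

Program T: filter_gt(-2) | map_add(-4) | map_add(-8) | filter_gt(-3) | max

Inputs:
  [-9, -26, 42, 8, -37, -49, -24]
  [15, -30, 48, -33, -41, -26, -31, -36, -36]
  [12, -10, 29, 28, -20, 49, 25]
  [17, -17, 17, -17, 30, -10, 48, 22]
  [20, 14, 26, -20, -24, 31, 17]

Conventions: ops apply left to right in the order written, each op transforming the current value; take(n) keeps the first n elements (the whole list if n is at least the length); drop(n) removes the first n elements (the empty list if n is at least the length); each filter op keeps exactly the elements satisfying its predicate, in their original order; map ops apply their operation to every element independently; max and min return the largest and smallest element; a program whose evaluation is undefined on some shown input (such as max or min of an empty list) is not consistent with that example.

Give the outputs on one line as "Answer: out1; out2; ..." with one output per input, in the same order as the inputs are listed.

30; 36; 37; 36; 19

Execution, op by op:
  [-9, -26, 42, 8, -37, -49, -24] -> [42, 8] -> [38, 4] -> [30, -4] -> [30] -> 30
  [15, -30, 48, -33, -41, -26, -31, -36, -36] -> [15, 48] -> [11, 44] -> [3, 36] -> [3, 36] -> 36
  [12, -10, 29, 28, -20, 49, 25] -> [12, 29, 28, 49, 25] -> [8, 25, 24, 45, 21] -> [0, 17, 16, 37, 13] -> [0, 17, 16, 37, 13] -> 37
  [17, -17, 17, -17, 30, -10, 48, 22] -> [17, 17, 30, 48, 22] -> [13, 13, 26, 44, 18] -> [5, 5, 18, 36, 10] -> [5, 5, 18, 36, 10] -> 36
  [20, 14, 26, -20, -24, 31, 17] -> [20, 14, 26, 31, 17] -> [16, 10, 22, 27, 13] -> [8, 2, 14, 19, 5] -> [8, 2, 14, 19, 5] -> 19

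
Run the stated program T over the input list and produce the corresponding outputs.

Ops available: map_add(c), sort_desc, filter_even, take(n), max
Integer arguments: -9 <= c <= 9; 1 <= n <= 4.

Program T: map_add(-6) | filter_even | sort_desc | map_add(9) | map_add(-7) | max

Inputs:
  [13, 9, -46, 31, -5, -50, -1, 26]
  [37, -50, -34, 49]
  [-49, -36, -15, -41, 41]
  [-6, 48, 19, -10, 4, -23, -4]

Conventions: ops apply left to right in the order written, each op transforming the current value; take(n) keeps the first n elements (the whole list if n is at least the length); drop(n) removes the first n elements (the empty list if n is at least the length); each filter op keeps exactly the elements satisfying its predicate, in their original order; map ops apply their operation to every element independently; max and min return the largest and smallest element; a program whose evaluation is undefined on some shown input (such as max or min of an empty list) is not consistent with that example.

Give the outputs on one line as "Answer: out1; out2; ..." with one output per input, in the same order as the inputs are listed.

Execution, op by op:
  [13, 9, -46, 31, -5, -50, -1, 26] -> [7, 3, -52, 25, -11, -56, -7, 20] -> [-52, -56, 20] -> [20, -52, -56] -> [29, -43, -47] -> [22, -50, -54] -> 22
  [37, -50, -34, 49] -> [31, -56, -40, 43] -> [-56, -40] -> [-40, -56] -> [-31, -47] -> [-38, -54] -> -38
  [-49, -36, -15, -41, 41] -> [-55, -42, -21, -47, 35] -> [-42] -> [-42] -> [-33] -> [-40] -> -40
  [-6, 48, 19, -10, 4, -23, -4] -> [-12, 42, 13, -16, -2, -29, -10] -> [-12, 42, -16, -2, -10] -> [42, -2, -10, -12, -16] -> [51, 7, -1, -3, -7] -> [44, 0, -8, -10, -14] -> 44

22; -38; -40; 44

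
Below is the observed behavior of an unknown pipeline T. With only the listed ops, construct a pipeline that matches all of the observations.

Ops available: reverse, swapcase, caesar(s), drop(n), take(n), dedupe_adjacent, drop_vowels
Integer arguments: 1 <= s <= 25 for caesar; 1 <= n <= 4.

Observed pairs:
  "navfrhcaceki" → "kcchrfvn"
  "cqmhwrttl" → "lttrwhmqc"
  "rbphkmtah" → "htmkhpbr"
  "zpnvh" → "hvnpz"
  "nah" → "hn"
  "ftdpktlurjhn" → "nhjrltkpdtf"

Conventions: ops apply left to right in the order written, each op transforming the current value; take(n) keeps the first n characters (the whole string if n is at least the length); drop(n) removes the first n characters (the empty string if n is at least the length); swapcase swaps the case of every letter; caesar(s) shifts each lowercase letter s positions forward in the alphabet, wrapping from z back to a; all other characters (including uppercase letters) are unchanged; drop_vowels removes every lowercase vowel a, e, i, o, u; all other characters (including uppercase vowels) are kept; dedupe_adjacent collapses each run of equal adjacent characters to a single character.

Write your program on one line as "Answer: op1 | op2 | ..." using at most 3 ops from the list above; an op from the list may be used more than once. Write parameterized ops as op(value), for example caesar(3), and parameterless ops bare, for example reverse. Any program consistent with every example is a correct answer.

reverse | drop_vowels

Check, running the answer program on each example:
  "navfrhcaceki" -> "ikecachrfvan" -> "kcchrfvn"
  "cqmhwrttl" -> "lttrwhmqc" -> "lttrwhmqc"
  "rbphkmtah" -> "hatmkhpbr" -> "htmkhpbr"
  "zpnvh" -> "hvnpz" -> "hvnpz"
  "nah" -> "han" -> "hn"
  "ftdpktlurjhn" -> "nhjrultkpdtf" -> "nhjrltkpdtf"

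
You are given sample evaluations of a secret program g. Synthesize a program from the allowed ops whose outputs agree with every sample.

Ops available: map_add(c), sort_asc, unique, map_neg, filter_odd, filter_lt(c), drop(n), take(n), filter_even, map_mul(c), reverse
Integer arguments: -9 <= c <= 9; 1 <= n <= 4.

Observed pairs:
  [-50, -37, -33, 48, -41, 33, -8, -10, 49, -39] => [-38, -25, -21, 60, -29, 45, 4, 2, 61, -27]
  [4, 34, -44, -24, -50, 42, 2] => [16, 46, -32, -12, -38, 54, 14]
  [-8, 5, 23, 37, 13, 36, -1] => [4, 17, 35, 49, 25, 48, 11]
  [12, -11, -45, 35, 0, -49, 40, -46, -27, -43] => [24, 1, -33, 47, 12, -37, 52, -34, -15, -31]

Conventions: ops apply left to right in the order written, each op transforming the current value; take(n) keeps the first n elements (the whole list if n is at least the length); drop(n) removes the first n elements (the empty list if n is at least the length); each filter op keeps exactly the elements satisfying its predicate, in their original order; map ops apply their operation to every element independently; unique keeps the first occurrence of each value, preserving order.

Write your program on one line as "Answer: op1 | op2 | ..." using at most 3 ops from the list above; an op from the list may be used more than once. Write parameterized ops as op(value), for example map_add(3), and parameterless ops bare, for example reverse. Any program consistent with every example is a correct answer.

map_add(7) | map_add(-1) | map_add(6)

Check, running the answer program on each example:
  [-50, -37, -33, 48, -41, 33, -8, -10, 49, -39] -> [-43, -30, -26, 55, -34, 40, -1, -3, 56, -32] -> [-44, -31, -27, 54, -35, 39, -2, -4, 55, -33] -> [-38, -25, -21, 60, -29, 45, 4, 2, 61, -27]
  [4, 34, -44, -24, -50, 42, 2] -> [11, 41, -37, -17, -43, 49, 9] -> [10, 40, -38, -18, -44, 48, 8] -> [16, 46, -32, -12, -38, 54, 14]
  [-8, 5, 23, 37, 13, 36, -1] -> [-1, 12, 30, 44, 20, 43, 6] -> [-2, 11, 29, 43, 19, 42, 5] -> [4, 17, 35, 49, 25, 48, 11]
  [12, -11, -45, 35, 0, -49, 40, -46, -27, -43] -> [19, -4, -38, 42, 7, -42, 47, -39, -20, -36] -> [18, -5, -39, 41, 6, -43, 46, -40, -21, -37] -> [24, 1, -33, 47, 12, -37, 52, -34, -15, -31]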